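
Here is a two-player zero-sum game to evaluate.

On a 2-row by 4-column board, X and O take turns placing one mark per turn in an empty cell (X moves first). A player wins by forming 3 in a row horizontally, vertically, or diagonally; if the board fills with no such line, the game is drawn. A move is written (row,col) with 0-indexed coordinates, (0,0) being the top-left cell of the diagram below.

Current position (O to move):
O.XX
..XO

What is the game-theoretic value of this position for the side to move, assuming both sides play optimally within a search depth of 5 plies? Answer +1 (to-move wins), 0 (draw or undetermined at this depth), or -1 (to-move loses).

value(O.XX/..XO, O) = 0

ply 1, O at O.XX/..XO | (0,1)=+0→OOXX/..XO*; (1,0)=-1→O.XX/O.XO; (1,1)=-1→O.XX/.OXO
ply 2, X at OOXX/..XO | (1,0)=+0→OOXX/X.XO*; (1,1)=+0→OOXX/.XXO
ply 3, O at OOXX/X.XO | (1,1)=+0→OOXX/XOXO*
ply 4: OOXX/XOXO is terminal +0 (X); from O.XX/..XO depth 5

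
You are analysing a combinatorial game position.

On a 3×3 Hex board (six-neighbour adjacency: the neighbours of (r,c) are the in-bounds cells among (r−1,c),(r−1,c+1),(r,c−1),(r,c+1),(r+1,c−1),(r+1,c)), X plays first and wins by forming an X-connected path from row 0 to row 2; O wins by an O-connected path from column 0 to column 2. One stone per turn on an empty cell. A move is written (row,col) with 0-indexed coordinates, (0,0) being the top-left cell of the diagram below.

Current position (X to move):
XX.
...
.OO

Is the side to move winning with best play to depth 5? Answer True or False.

X winning at [XX./.../.OO]: True

ply 1, X at XX./.../.OO | (0,2)=-1→XXX/.../.OO; (1,0)=-1→XX./X../.OO; (1,1)=-1→XX./.X./.OO; (1,2)=-1→XX./..X/.OO; (2,0)=+1→XX./.../XOO*
ply 2, O at XX./.../XOO | (0,2)=-1→XXO/.../XOO*; (1,0)=-1→XX./O../XOO; (1,1)=-1→XX./.O./XOO; (1,2)=-1→XX./..O/XOO
ply 3, X at XXO/.../XOO | (1,0)=+1→XXO/X../XOO*; (1,1)=+1→XXO/.X./XOO; (1,2)=+1→XXO/..X/XOO
ply 4: XXO/X../XOO is terminal -1 (O); from XX./.../.OO depth 5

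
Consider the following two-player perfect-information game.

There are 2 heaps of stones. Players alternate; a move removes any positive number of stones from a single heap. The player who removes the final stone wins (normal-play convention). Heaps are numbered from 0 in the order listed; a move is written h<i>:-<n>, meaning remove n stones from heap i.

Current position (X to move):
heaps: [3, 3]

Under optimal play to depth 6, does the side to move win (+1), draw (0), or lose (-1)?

value((3,3), X) = -1

[(3,3)] X move#1: h0:-1:-1/(2,3)*, h0:-2:-1/(1,3), h0:-3:-1/(0,3), h1:-1:-1/(3,2), h1:-2:-1/(3,1), h1:-3:-1/(3,0)
[(2,3)] O move#2: h0:-1:-1/(1,3), h0:-2:-1/(0,3), h1:-1:+1/(2,2)*, h1:-2:-1/(2,1), h1:-3:-1/(2,0)
[(2,2)] X move#3: h0:-1:-1/(1,2)*, h0:-2:-1/(0,2), h1:-1:-1/(2,1), h1:-2:-1/(2,0)
[(1,2)] O move#4: h0:-1:-1/(0,2), h1:-1:+1/(1,1)*, h1:-2:-1/(1,0)
[(1,1)] X move#5: h0:-1:-1/(0,1)*, h1:-1:-1/(1,0)
[(0,1)] O move#6: h1:-1:+1/(0,0)*
[(0,0)] end (terminal -1, X#7); searched (3,3) to 6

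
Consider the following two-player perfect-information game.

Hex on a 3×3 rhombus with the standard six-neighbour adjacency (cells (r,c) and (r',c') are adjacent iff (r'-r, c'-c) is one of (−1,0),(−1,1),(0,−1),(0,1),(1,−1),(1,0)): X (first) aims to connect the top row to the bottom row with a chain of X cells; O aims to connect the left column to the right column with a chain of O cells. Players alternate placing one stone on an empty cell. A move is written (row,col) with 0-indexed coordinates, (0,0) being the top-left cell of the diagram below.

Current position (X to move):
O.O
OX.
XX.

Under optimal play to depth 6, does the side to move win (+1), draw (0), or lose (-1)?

value(O.O/OX./XX., X) = +1

ply 1, X at O.O/OX./XX. | (0,1)=+1→OXO/OX./XX.*; (1,2)=-1→O.O/OXX/XX.; (2,2)=-1→O.O/OX./XXX
ply 2: OXO/OX./XX. is terminal -1 (O); from O.O/OX./XX. depth 6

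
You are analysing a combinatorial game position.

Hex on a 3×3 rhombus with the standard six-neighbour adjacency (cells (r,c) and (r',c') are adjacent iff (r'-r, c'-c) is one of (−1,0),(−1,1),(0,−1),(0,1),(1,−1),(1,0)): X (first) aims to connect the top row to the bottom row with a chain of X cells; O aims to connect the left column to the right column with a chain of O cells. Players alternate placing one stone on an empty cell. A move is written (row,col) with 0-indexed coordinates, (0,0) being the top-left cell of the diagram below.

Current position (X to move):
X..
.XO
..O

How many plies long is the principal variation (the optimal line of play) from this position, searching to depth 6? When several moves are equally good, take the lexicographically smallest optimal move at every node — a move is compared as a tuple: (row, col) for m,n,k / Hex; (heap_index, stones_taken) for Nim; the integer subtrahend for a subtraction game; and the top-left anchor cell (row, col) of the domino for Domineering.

PV length from [X../.XO/..O]: 5 plies

ply 1, X at X../.XO/..O | (0,1)=+1→XX./.XO/..O*; (0,2)=+1→X.X/.XO/..O; (1,0)=+1→X../XXO/..O; (2,0)=+1→X../.XO/X.O; (2,1)=+1→X../.XO/.XO
ply 2, O at XX./.XO/..O | (0,2)=-1→XXO/.XO/..O*; (1,0)=-1→XX./OXO/..O; (2,0)=-1→XX./.XO/O.O; (2,1)=-1→XX./.XO/.OO
ply 3, X at XXO/.XO/..O | (1,0)=+1→XXO/XXO/..O*; (2,0)=+1→XXO/.XO/X.O; (2,1)=+1→XXO/.XO/.XO
ply 4, O at XXO/XXO/..O | (2,0)=-1→XXO/XXO/O.O*; (2,1)=-1→XXO/XXO/.OO
ply 5, X at XXO/XXO/O.O | (2,1)=+1→XXO/XXO/OXO*
ply 6: XXO/XXO/OXO is terminal -1 (O); from X../.XO/..O depth 6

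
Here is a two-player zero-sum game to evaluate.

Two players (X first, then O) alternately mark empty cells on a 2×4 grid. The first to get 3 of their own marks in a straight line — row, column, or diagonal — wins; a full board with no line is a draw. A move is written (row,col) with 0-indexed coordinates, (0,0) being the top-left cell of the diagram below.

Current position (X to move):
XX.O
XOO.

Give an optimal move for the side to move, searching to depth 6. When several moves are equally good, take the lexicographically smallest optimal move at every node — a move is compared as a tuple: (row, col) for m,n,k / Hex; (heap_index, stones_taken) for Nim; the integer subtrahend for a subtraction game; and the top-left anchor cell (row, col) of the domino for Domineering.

X's best at [XX.O/XOO.]: (0,2)

p1 X@[XX.O/XOO.]: (0,2)[XXXO/XOO.]+1* (1,3)[XX.O/XOOX]+0
p2 O@[XXXO/XOO.] terminal -1; root [XX.O/XOO.] d6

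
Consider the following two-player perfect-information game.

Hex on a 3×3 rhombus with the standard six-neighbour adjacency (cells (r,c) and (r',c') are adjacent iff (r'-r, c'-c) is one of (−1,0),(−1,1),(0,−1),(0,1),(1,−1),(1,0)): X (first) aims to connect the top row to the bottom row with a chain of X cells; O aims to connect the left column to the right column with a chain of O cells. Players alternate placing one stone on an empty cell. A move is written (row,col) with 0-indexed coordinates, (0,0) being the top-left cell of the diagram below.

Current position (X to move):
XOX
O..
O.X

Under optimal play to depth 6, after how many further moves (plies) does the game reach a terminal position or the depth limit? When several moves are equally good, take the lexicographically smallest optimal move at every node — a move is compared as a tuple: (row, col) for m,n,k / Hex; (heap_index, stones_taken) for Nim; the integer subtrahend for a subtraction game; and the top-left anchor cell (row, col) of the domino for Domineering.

p1 X@[XOX/O../O.X]: (1,1)[XOX/OX./O.X]+1* (1,2)[XOX/O.X/O.X]+1 (2,1)[XOX/O../OXX]+1
p2 O@[XOX/OX./O.X]: (1,2)[XOX/OXO/O.X]-1* (2,1)[XOX/OX./OOX]-1
p3 X@[XOX/OXO/O.X]: (2,1)[XOX/OXO/OXX]+1*
p4 O@[XOX/OXO/OXX] terminal -1; root [XOX/O../O.X] d6

PV length from [XOX/O../O.X]: 3 plies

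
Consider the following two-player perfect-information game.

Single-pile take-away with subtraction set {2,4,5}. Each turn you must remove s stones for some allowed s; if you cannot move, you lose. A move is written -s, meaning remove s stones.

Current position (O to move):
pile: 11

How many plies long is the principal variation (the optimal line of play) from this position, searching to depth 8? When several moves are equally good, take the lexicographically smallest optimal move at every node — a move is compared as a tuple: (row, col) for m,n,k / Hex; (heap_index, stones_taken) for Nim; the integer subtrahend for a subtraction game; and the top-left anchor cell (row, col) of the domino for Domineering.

ply 1, O at 11 | -2=-1→9; -4=+1→7*; -5=-1→6
ply 2, X at 7 | -2=-1→5*; -4=-1→3; -5=-1→2
ply 3, O at 5 | -2=-1→3; -4=+1→1*; -5=+1→0
ply 4: 1 is terminal -1 (X); from 11 depth 8

PV length from [11]: 3 plies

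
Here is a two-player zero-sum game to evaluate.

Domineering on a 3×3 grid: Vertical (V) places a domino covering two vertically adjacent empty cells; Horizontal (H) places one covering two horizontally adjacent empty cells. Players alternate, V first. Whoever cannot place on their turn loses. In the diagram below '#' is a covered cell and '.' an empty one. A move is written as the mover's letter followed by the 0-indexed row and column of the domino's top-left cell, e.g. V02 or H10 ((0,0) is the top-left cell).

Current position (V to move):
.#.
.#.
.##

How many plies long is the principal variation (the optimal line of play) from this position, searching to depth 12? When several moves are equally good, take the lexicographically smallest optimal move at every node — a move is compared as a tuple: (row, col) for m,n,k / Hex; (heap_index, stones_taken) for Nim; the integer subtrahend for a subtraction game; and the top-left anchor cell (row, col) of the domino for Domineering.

[.#./.#./.##] V move#1: V00:+1/##./##./.##*, V02:+1/.##/.##/.##, V10:+1/.#./##./###
[##./##./.##] end (terminal -1, H#2); searched .#./.#./.## to 12

PV length from [.#./.#./.##]: 1 ply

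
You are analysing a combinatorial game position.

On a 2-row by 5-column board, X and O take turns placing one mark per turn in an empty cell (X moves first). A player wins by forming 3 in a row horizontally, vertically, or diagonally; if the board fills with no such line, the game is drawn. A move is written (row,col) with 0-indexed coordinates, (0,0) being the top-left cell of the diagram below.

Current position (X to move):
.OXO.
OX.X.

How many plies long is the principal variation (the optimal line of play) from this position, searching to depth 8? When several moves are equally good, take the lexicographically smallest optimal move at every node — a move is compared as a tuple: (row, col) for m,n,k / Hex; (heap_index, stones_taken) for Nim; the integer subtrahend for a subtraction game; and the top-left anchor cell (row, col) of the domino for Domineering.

p1 X@[.OXO./OX.X.]: (0,0)[XOXO./OX.X.]+0 (0,4)[.OXOX/OX.X.]+0 (1,2)[.OXO./OXXX.]+1* (1,4)[.OXO./OX.XX]+0
p2 O@[.OXO./OXXX.] terminal -1; root [.OXO./OX.X.] d8

PV length from [.OXO./OX.X.]: 1 ply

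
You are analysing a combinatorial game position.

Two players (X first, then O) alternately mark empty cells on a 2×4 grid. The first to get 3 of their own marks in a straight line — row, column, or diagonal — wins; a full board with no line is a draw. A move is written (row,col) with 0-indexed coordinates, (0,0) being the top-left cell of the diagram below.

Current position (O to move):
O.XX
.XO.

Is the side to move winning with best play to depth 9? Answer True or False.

O winning at [O.XX/.XO.]: False

p1 O@[O.XX/.XO.]: (0,1)[OOXX/.XO.]+0* (1,0)[O.XX/OXO.]-1 (1,3)[O.XX/.XOO]-1
p2 X@[OOXX/.XO.]: (1,0)[OOXX/XXO.]+0* (1,3)[OOXX/.XOX]+0
p3 O@[OOXX/XXO.]: (1,3)[OOXX/XXOO]+0*
p4 X@[OOXX/XXOO] terminal +0; root [O.XX/.XO.] d9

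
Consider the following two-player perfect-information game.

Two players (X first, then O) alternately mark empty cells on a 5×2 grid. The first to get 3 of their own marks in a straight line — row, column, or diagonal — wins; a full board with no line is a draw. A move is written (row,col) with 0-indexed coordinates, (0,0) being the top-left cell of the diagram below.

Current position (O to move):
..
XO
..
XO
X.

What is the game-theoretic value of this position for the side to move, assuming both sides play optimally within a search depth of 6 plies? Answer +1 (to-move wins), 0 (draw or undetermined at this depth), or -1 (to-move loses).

value(../XO/../XO/X., O) = +1

p1 O@[../XO/../XO/X.]: (0,0)[O./XO/../XO/X.]-1 (0,1)[.O/XO/../XO/X.]-1 (2,0)[../XO/O./XO/X.]+0 (2,1)[../XO/.O/XO/X.]+1* (4,1)[../XO/../XO/XO]-1
p2 X@[../XO/.O/XO/X.] terminal -1; root [../XO/../XO/X.] d6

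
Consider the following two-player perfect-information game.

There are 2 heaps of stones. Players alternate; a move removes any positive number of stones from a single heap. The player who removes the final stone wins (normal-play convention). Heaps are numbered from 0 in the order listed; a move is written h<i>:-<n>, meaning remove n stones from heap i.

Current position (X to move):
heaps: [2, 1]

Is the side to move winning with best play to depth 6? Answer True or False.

[(2,1)] X move#1: h0:-1:+1/(1,1)*, h0:-2:-1/(0,1), h1:-1:-1/(2,0)
[(1,1)] O move#2: h0:-1:-1/(0,1)*, h1:-1:-1/(1,0)
[(0,1)] X move#3: h1:-1:+1/(0,0)*
[(0,0)] end (terminal -1, O#4); searched (2,1) to 6

X winning at [(2,1)]: True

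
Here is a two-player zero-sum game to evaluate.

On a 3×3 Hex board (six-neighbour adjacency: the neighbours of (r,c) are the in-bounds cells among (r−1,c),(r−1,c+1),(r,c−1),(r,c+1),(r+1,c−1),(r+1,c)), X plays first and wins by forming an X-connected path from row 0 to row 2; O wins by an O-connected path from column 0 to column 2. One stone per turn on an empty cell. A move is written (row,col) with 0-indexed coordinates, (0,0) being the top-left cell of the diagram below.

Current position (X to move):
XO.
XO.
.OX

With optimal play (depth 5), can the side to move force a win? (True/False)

p1 X@[XO./XO./.OX]: (0,2)[XOX/XO./.OX]+1* (1,2)[XO./XOX/.OX]+1 (2,0)[XO./XO./XOX]+1
p2 O@[XOX/XO./.OX]: (1,2)[XOX/XOO/.OX]-1* (2,0)[XOX/XO./OOX]-1
p3 X@[XOX/XOO/.OX]: (2,0)[XOX/XOO/XOX]+1*
p4 O@[XOX/XOO/XOX] terminal -1; root [XO./XO./.OX] d5

X winning at [XO./XO./.OX]: True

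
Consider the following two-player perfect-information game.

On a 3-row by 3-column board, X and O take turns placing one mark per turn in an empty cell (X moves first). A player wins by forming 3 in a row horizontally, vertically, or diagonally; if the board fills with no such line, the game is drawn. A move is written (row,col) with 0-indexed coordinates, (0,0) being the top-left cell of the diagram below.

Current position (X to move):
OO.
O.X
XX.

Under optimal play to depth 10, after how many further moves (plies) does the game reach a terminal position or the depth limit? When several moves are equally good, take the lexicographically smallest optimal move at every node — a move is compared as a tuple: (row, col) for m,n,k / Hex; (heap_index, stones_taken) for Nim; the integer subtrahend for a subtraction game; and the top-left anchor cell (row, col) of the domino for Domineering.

PV length from [OO./O.X/XX.]: 3 plies

ply 1, X at OO./O.X/XX. | (0,2)=+1→OOX/O.X/XX.*; (1,1)=-1→OO./OXX/XX.; (2,2)=+1→OO./O.X/XXX
ply 2, O at OOX/O.X/XX. | (1,1)=-1→OOX/OOX/XX.*; (2,2)=-1→OOX/O.X/XXO
ply 3, X at OOX/OOX/XX. | (2,2)=+1→OOX/OOX/XXX*
ply 4: OOX/OOX/XXX is terminal -1 (O); from OO./O.X/XX. depth 10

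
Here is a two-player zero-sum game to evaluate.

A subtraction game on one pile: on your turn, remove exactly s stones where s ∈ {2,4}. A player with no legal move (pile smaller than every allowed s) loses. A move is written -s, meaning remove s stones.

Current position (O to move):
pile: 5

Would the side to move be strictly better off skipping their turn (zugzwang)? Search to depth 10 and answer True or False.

zugzwang(5, O) = False

p1 O@[5]: -2[3]-1 -4[1]+1*
p2 X@[1] terminal -1; root [5] d10
suppose O passes — search the same position with X to move:
pass> p1 X@[5]: -2[3]-1 -4[1]+1*
pass> p2 O@[1] terminal -1; root [5] d10
for O: play +1, pass -1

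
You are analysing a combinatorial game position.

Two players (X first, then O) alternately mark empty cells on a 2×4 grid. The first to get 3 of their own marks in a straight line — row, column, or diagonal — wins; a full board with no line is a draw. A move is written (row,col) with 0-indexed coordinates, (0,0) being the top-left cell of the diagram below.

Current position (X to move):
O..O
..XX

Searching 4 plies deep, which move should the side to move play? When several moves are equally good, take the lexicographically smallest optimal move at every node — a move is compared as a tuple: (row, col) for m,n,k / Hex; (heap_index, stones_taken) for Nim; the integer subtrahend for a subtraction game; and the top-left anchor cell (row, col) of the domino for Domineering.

ply 1, X at O..O/..XX | (0,1)=+0→OX.O/..XX; (0,2)=+0→O.XO/..XX; (1,0)=+0→O..O/X.XX; (1,1)=+1→O..O/.XXX*
ply 2: O..O/.XXX is terminal -1 (O); from O..O/..XX depth 4

X's best at [O..O/..XX]: (1,1)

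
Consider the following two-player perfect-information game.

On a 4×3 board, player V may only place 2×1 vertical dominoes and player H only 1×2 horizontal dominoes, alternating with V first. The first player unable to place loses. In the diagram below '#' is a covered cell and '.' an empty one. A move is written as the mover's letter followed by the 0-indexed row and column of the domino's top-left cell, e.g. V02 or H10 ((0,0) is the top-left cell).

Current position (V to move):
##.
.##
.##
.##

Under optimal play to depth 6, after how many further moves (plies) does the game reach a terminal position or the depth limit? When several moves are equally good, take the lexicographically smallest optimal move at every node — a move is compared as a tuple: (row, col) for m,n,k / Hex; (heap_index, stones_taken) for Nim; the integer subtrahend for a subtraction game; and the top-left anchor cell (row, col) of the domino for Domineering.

PV length from [##./.##/.##/.##]: 1 ply

[##./.##/.##/.##] V move#1: V10:+1/##./###/###/.##*, V20:+1/##./.##/###/###
[##./###/###/.##] end (terminal -1, H#2); searched ##./.##/.##/.## to 6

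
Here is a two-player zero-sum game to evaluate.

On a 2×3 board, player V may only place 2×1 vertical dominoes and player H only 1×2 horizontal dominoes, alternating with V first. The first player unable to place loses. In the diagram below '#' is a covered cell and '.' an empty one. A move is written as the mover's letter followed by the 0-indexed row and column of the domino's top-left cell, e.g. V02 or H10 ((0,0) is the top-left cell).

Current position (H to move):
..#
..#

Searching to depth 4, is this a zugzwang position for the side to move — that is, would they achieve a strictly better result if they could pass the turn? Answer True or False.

p1 H@[..#/..#]: H00[###/..#]+1* H10[..#/###]+1
p2 V@[###/..#] terminal -1; root [..#/..#] d4
pass branch (V moves first from the same position):
  | p1 V@[..#/..#]: V00[#.#/#.#]+1* V01[.##/.##]+1
  | p2 H@[#.#/#.#] terminal -1; root [..#/..#] d4
H moving scores +1; H passing scores -1

zugzwang(..#/..#, H) = False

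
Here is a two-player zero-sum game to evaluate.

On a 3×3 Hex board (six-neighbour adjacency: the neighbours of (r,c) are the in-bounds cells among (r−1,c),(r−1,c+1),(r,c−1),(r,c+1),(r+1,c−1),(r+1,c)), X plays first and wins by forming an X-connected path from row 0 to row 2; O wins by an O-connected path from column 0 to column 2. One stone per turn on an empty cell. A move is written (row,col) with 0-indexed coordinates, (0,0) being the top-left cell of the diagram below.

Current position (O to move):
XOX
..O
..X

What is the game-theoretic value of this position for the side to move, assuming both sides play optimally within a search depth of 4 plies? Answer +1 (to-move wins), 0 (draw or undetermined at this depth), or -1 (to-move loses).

[XOX/..O/..X] O move#1: (1,0):-1/XOX/O.O/..X, (1,1):+1/XOX/.OO/..X*, (2,0):+1/XOX/..O/O.X, (2,1):-1/XOX/..O/.OX
[XOX/.OO/..X] X move#2: (1,0):-1/XOX/XOO/..X*, (2,0):-1/XOX/.OO/X.X, (2,1):-1/XOX/.OO/.XX
[XOX/XOO/..X] O move#3: (2,0):+1/XOX/XOO/O.X*, (2,1):-1/XOX/XOO/.OX
[XOX/XOO/O.X] end (terminal -1, X#4); searched XOX/..O/..X to 4

value(XOX/..O/..X, O) = +1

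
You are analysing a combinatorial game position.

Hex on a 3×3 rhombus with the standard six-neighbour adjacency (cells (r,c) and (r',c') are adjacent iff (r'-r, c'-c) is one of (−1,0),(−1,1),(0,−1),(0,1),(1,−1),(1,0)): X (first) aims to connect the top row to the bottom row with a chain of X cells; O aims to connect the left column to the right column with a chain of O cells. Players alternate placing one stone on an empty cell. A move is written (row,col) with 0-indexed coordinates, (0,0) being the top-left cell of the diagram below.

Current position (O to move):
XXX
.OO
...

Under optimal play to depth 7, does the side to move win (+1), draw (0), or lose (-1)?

value(XXX/.OO/..., O) = +1

[XXX/.OO/...] O move#1: (1,0):+1/XXX/OOO/...*, (2,0):+1/XXX/.OO/O.., (2,1):+1/XXX/.OO/.O., (2,2):+1/XXX/.OO/..O
[XXX/OOO/...] end (terminal -1, X#2); searched XXX/.OO/... to 7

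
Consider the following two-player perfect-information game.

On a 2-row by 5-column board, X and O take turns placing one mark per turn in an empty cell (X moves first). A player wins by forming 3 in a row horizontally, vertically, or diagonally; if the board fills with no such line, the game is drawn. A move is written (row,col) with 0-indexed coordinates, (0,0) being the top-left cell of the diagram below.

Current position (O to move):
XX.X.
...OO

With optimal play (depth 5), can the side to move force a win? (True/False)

[XX.X./...OO] O move#1: (0,2):+0/XXOX./...OO, (0,4):-1/XX.XO/...OO, (1,0):-1/XX.X./O..OO, (1,1):-1/XX.X./.O.OO, (1,2):+1/XX.X./..OOO*
[XX.X./..OOO] end (terminal -1, X#2); searched XX.X./...OO to 5

O winning at [XX.X./...OO]: True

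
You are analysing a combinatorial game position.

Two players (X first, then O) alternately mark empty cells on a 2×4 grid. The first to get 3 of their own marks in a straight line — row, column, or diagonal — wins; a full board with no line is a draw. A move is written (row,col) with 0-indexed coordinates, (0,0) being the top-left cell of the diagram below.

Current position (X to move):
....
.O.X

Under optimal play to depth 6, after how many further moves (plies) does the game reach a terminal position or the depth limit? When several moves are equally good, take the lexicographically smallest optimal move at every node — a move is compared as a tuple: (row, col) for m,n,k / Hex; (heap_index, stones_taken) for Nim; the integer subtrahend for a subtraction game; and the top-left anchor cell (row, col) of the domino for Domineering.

PV length from [..../.O.X]: 6 plies

p1 X@[..../.O.X]: (0,0)[X.../.O.X]+0* (0,1)[.X../.O.X]+0 (0,2)[..X./.O.X]+0 (0,3)[...X/.O.X]+0 (1,0)[..../XO.X]+0 (1,2)[..../.OXX]+0
p2 O@[X.../.O.X]: (0,1)[XO../.O.X]+0* (0,2)[X.O./.O.X]+0 (0,3)[X..O/.O.X]+0 (1,0)[X.../OO.X]+0 (1,2)[X.../.OOX]+0
p3 X@[XO../.O.X]: (0,2)[XOX./.O.X]+0* (0,3)[XO.X/.O.X]+0 (1,0)[XO../XO.X]+0 (1,2)[XO../.OXX]+0
p4 O@[XOX./.O.X]: (0,3)[XOXO/.O.X]+0* (1,0)[XOX./OO.X]+0 (1,2)[XOX./.OOX]+0
p5 X@[XOXO/.O.X]: (1,0)[XOXO/XO.X]+0* (1,2)[XOXO/.OXX]+0
p6 O@[XOXO/XO.X]: (1,2)[XOXO/XOOX]+0*
p7 X@[XOXO/XOOX] terminal +0; root [..../.O.X] d6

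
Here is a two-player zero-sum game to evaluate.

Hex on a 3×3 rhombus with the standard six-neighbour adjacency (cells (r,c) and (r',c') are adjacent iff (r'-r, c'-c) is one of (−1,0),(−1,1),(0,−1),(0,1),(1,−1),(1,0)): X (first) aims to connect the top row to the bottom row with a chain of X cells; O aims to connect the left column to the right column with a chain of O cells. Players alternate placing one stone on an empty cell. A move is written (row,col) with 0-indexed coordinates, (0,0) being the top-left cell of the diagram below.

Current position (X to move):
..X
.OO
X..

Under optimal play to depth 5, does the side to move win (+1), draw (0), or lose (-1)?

[..X/.OO/X..] X move#1: (0,0):-1/X.X/.OO/X.., (0,1):-1/.XX/.OO/X.., (1,0):+1/..X/XOO/X..*, (2,1):-1/..X/.OO/XX., (2,2):-1/..X/.OO/X.X
[..X/XOO/X..] O move#2: (0,0):-1/O.X/XOO/X..*, (0,1):-1/.OX/XOO/X.., (2,1):-1/..X/XOO/XO., (2,2):-1/..X/XOO/X.O
[O.X/XOO/X..] X move#3: (0,1):+1/OXX/XOO/X..*, (2,1):-1/O.X/XOO/XX., (2,2):-1/O.X/XOO/X.X
[OXX/XOO/X..] end (terminal -1, O#4); searched ..X/.OO/X.. to 5

value(..X/.OO/X.., X) = +1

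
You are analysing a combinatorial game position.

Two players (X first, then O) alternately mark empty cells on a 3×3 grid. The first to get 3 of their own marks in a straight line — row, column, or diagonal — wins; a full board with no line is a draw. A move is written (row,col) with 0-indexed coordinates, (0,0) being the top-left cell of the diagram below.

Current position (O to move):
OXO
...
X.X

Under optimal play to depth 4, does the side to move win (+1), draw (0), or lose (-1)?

[OXO/.../X.X] O move#1: (1,0):-1/OXO/O../X.X, (1,1):-1/OXO/.O./X.X, (1,2):-1/OXO/..O/X.X, (2,1):+0/OXO/.../XOX*
[OXO/.../XOX] X move#2: (1,0):+0/OXO/X../XOX*, (1,1):+0/OXO/.X./XOX, (1,2):+0/OXO/..X/XOX
[OXO/X../XOX] O move#3: (1,1):+0/OXO/XO./XOX*, (1,2):+0/OXO/X.O/XOX
[OXO/XO./XOX] X move#4: (1,2):+0/OXO/XOX/XOX*
[OXO/XOX/XOX] end (terminal +0, O#5); searched OXO/.../X.X to 4

value(OXO/.../X.X, O) = 0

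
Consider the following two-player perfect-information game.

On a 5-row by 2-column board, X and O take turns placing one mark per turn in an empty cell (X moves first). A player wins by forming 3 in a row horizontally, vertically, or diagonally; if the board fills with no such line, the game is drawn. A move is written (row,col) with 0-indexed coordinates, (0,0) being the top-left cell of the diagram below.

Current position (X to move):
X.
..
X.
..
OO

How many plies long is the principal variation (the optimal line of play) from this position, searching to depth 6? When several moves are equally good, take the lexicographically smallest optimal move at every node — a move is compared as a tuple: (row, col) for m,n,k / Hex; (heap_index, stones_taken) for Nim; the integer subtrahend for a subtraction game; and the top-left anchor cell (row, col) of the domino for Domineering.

ply 1, X at X./../X./../OO | (0,1)=+0→XX/../X./../OO; (1,0)=+1→X./X./X./../OO*; (1,1)=+1→X./.X/X./../OO; (2,1)=+1→X./../XX/../OO; (3,0)=+0→X./../X./X./OO; (3,1)=+0→X./../X./.X/OO
ply 2: X./X./X./../OO is terminal -1 (O); from X./../X./../OO depth 6

PV length from [X./../X./../OO]: 1 ply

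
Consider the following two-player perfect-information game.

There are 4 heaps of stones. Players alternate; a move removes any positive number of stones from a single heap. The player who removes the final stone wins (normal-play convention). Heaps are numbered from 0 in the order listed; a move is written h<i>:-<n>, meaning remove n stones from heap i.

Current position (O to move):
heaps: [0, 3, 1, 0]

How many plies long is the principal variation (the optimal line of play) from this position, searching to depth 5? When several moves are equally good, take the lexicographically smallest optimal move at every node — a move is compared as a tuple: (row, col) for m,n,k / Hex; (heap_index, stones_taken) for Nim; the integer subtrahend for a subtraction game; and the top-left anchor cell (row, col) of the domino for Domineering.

ply 1, O at (0,3,1,0) | h1:-1=-1→(0,2,1,0); h1:-2=+1→(0,1,1,0)*; h1:-3=-1→(0,0,1,0); h2:-1=-1→(0,3,0,0)
ply 2, X at (0,1,1,0) | h1:-1=-1→(0,0,1,0)*; h2:-1=-1→(0,1,0,0)
ply 3, O at (0,0,1,0) | h2:-1=+1→(0,0,0,0)*
ply 4: (0,0,0,0) is terminal -1 (X); from (0,3,1,0) depth 5

PV length from [(0,3,1,0)]: 3 plies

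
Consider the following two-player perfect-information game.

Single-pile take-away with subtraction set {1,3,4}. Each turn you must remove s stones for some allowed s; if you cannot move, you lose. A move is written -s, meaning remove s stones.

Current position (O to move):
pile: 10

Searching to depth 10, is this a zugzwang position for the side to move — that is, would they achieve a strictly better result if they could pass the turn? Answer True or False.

zugzwang(10, O) = False

p1 O@[10]: -1[9]+1* -3[7]+1 -4[6]-1
p2 X@[9]: -1[8]-1* -3[6]-1 -4[5]-1
p3 O@[8]: -1[7]+1* -3[5]-1 -4[4]-1
p4 X@[7]: -1[6]-1* -3[4]-1 -4[3]-1
p5 O@[6]: -1[5]-1 -3[3]-1 -4[2]+1*
p6 X@[2]: -1[1]-1*
p7 O@[1]: -1[0]+1*
p8 X@[0] terminal -1; root [10] d10
if O skipped the turn, X would face:
~ p1 X@[10]: -1[9]+1* -3[7]+1 -4[6]-1
~ p2 O@[9]: -1[8]-1* -3[6]-1 -4[5]-1
~ p3 X@[8]: -1[7]+1* -3[5]-1 -4[4]-1
~ p4 O@[7]: -1[6]-1* -3[4]-1 -4[3]-1
~ p5 X@[6]: -1[5]-1 -3[3]-1 -4[2]+1*
~ p6 O@[2]: -1[1]-1*
~ p7 X@[1]: -1[0]+1*
~ p8 O@[0] terminal -1; root [10] d10
compare (O): move=+1 vs pass=-1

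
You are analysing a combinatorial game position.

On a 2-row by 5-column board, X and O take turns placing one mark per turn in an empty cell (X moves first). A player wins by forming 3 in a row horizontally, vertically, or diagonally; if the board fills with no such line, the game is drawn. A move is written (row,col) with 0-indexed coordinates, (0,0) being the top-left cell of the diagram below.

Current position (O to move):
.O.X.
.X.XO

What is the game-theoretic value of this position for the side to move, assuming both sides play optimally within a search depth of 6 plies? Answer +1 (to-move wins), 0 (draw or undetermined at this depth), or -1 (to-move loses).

p1 O@[.O.X./.X.XO]: (0,0)[OO.X./.X.XO]-1 (0,2)[.OOX./.X.XO]-1 (0,4)[.O.XO/.X.XO]-1 (1,0)[.O.X./OX.XO]-1 (1,2)[.O.X./.XOXO]+0*
p2 X@[.O.X./.XOXO]: (0,0)[XO.X./.XOXO]+0* (0,2)[.OXX./.XOXO]+0 (0,4)[.O.XX/.XOXO]+0 (1,0)[.O.X./XXOXO]+0
p3 O@[XO.X./.XOXO]: (0,2)[XOOX./.XOXO]+0* (0,4)[XO.XO/.XOXO]+0 (1,0)[XO.X./OXOXO]+0
p4 X@[XOOX./.XOXO]: (0,4)[XOOXX/.XOXO]+0* (1,0)[XOOX./XXOXO]+0
p5 O@[XOOXX/.XOXO]: (1,0)[XOOXX/OXOXO]+0*
p6 X@[XOOXX/OXOXO] terminal +0; root [.O.X./.X.XO] d6

value(.O.X./.X.XO, O) = 0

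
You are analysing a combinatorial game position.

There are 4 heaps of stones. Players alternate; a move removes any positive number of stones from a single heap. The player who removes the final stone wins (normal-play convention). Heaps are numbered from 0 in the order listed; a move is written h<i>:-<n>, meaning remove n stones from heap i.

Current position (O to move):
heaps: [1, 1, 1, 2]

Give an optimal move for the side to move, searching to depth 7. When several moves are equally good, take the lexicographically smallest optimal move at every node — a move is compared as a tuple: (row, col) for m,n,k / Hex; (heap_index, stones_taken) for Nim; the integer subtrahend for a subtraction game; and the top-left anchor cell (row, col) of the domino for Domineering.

[(1,1,1,2)] O move#1: h0:-1:-1/(0,1,1,2), h1:-1:-1/(1,0,1,2), h2:-1:-1/(1,1,0,2), h3:-1:+1/(1,1,1,1)*, h3:-2:-1/(1,1,1,0)
[(1,1,1,1)] X move#2: h0:-1:-1/(0,1,1,1)*, h1:-1:-1/(1,0,1,1), h2:-1:-1/(1,1,0,1), h3:-1:-1/(1,1,1,0)
[(0,1,1,1)] O move#3: h1:-1:+1/(0,0,1,1)*, h2:-1:+1/(0,1,0,1), h3:-1:+1/(0,1,1,0)
[(0,0,1,1)] X move#4: h2:-1:-1/(0,0,0,1)*, h3:-1:-1/(0,0,1,0)
[(0,0,0,1)] O move#5: h3:-1:+1/(0,0,0,0)*
[(0,0,0,0)] end (terminal -1, X#6); searched (1,1,1,2) to 7

O's best at [(1,1,1,2)]: h3:-1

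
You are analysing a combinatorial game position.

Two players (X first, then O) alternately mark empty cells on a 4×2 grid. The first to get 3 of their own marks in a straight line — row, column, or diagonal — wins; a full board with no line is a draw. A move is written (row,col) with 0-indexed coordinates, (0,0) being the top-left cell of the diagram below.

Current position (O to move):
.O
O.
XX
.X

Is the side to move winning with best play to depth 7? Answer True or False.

ply 1, O at .O/O./XX/.X | (0,0)=-1→OO/O./XX/.X; (1,1)=+0→.O/OO/XX/.X*; (3,0)=-1→.O/O./XX/OX
ply 2, X at .O/OO/XX/.X | (0,0)=+0→XO/OO/XX/.X*; (3,0)=+0→.O/OO/XX/XX
ply 3, O at XO/OO/XX/.X | (3,0)=+0→XO/OO/XX/OX*
ply 4: XO/OO/XX/OX is terminal +0 (X); from .O/O./XX/.X depth 7

O winning at [.O/O./XX/.X]: False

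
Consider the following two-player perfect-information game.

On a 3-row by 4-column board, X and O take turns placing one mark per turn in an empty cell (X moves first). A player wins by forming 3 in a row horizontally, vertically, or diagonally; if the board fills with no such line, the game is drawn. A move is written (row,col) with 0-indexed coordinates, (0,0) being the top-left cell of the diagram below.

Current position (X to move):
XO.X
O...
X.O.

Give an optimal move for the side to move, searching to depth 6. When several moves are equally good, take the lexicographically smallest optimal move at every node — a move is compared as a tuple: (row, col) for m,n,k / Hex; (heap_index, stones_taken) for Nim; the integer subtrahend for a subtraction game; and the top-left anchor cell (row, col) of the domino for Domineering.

[XO.X/O.../X.O.] X move#1: (0,2):-1/XOXX/O.../X.O., (1,1):+1/XO.X/OX../X.O.*, (1,2):-1/XO.X/O.X./X.O., (1,3):-1/XO.X/O..X/X.O., (2,1):-1/XO.X/O.../XXO., (2,3):+0/XO.X/O.../X.OX
[XO.X/OX../X.O.] O move#2: (0,2):-1/XOOX/OX../X.O.*, (1,2):-1/XO.X/OXO./X.O., (1,3):-1/XO.X/OX.O/X.O., (2,1):-1/XO.X/OX../XOO., (2,3):-1/XO.X/OX../X.OO
[XOOX/OX../X.O.] X move#3: (1,2):+1/XOOX/OXX./X.O.*, (1,3):-1/XOOX/OX.X/X.O., (2,1):-1/XOOX/OX../XXO., (2,3):-1/XOOX/OX../X.OX
[XOOX/OXX./X.O.] O move#4: (1,3):-1/XOOX/OXXO/X.O.*, (2,1):-1/XOOX/OXX./XOO., (2,3):-1/XOOX/OXX./X.OO
[XOOX/OXXO/X.O.] X move#5: (2,1):+1/XOOX/OXXO/XXO.*, (2,3):+0/XOOX/OXXO/X.OX
[XOOX/OXXO/XXO.] end (terminal -1, O#6); searched XO.X/O.../X.O. to 6

X's best at [XO.X/O.../X.O.]: (1,1)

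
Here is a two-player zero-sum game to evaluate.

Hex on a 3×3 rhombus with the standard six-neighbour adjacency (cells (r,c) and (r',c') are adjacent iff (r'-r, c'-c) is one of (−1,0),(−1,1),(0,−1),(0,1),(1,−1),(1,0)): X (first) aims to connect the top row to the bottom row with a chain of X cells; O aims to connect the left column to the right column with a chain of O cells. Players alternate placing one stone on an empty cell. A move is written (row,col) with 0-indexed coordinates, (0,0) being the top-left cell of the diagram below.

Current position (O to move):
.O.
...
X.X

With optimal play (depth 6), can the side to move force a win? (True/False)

O winning at [.O./.../X.X]: True

p1 O@[.O./.../X.X]: (0,0)[OO./.../X.X]-1 (0,2)[.OO/.../X.X]+1* (1,0)[.O./O../X.X]-1 (1,1)[.O./.O./X.X]+1 (1,2)[.O./..O/X.X]+1 (2,1)[.O./.../XOX]-1
p2 X@[.OO/.../X.X]: (0,0)[XOO/.../X.X]-1* (1,0)[.OO/X../X.X]-1 (1,1)[.OO/.X./X.X]-1 (1,2)[.OO/..X/X.X]-1 (2,1)[.OO/.../XXX]-1
p3 O@[XOO/.../X.X]: (1,0)[XOO/O../X.X]+1* (1,1)[XOO/.O./X.X]-1 (1,2)[XOO/..O/X.X]-1 (2,1)[XOO/.../XOX]-1
p4 X@[XOO/O../X.X] terminal -1; root [.O./.../X.X] d6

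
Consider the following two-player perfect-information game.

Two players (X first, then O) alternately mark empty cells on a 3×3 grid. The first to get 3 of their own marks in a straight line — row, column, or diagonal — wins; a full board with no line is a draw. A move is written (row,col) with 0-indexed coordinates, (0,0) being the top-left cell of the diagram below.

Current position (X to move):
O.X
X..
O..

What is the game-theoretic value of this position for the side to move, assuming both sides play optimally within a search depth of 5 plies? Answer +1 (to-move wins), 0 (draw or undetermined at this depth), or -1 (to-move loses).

[O.X/X../O..] X move#1: (0,1):-1/OXX/X../O.., (1,1):+0/O.X/XX./O.., (1,2):+1/O.X/X.X/O..*, (2,1):+0/O.X/X../OX., (2,2):+0/O.X/X../O.X
[O.X/X.X/O..] O move#2: (0,1):-1/OOX/X.X/O..*, (1,1):-1/O.X/XOX/O.., (2,1):-1/O.X/X.X/OO., (2,2):-1/O.X/X.X/O.O
[OOX/X.X/O..] X move#3: (1,1):+1/OOX/XXX/O..*, (2,1):+1/OOX/X.X/OX., (2,2):+1/OOX/X.X/O.X
[OOX/XXX/O..] end (terminal -1, O#4); searched O.X/X../O.. to 5

value(O.X/X../O.., X) = +1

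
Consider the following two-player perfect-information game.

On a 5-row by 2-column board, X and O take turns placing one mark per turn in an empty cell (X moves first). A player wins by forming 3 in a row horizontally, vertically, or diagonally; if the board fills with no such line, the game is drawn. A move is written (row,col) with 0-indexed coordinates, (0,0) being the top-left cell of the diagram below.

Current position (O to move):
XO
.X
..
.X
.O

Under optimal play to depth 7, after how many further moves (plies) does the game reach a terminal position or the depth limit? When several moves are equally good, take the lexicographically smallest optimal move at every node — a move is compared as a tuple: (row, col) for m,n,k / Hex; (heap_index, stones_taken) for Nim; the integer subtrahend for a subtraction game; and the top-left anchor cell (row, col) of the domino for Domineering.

PV length from [XO/.X/../.X/.O]: 5 plies

ply 1, O at XO/.X/../.X/.O | (1,0)=-1→XO/OX/../.X/.O; (2,0)=-1→XO/.X/O./.X/.O; (2,1)=+0→XO/.X/.O/.X/.O*; (3,0)=-1→XO/.X/../OX/.O; (4,0)=-1→XO/.X/../.X/OO
ply 2, X at XO/.X/.O/.X/.O | (1,0)=+0→XO/XX/.O/.X/.O*; (2,0)=+0→XO/.X/XO/.X/.O; (3,0)=+0→XO/.X/.O/XX/.O; (4,0)=+0→XO/.X/.O/.X/XO
ply 3, O at XO/XX/.O/.X/.O | (2,0)=+0→XO/XX/OO/.X/.O*; (3,0)=-1→XO/XX/.O/OX/.O; (4,0)=-1→XO/XX/.O/.X/OO
ply 4, X at XO/XX/OO/.X/.O | (3,0)=+0→XO/XX/OO/XX/.O*; (4,0)=+0→XO/XX/OO/.X/XO
ply 5, O at XO/XX/OO/XX/.O | (4,0)=+0→XO/XX/OO/XX/OO*
ply 6: XO/XX/OO/XX/OO is terminal +0 (X); from XO/.X/../.X/.O depth 7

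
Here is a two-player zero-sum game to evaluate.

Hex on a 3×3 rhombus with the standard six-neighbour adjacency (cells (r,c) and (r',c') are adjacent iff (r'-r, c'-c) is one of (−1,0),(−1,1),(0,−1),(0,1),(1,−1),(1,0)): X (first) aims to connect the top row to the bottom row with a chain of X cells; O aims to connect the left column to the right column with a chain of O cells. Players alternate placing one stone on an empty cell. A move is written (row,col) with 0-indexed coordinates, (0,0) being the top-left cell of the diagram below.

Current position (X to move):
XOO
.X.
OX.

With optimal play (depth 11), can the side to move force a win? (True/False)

X winning at [XOO/.X./OX.]: True

p1 X@[XOO/.X./OX.]: (1,0)[XOO/XX./OX.]+1* (1,2)[XOO/.XX/OX.]-1 (2,2)[XOO/.X./OXX]-1
p2 O@[XOO/XX./OX.] terminal -1; root [XOO/.X./OX.] d11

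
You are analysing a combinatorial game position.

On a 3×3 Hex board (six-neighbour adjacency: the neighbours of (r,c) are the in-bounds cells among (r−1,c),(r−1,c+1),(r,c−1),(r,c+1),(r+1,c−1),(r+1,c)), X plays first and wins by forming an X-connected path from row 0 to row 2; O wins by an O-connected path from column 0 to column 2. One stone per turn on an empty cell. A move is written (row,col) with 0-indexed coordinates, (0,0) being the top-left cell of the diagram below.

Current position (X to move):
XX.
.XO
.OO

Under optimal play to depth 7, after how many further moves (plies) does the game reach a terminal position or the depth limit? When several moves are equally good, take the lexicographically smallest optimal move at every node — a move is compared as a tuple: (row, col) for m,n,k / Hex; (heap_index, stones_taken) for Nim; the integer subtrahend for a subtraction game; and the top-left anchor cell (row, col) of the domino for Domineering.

PV length from [XX./.XO/.OO]: 1 ply

p1 X@[XX./.XO/.OO]: (0,2)[XXX/.XO/.OO]-1 (1,0)[XX./XXO/.OO]-1 (2,0)[XX./.XO/XOO]+1*
p2 O@[XX./.XO/XOO] terminal -1; root [XX./.XO/.OO] d7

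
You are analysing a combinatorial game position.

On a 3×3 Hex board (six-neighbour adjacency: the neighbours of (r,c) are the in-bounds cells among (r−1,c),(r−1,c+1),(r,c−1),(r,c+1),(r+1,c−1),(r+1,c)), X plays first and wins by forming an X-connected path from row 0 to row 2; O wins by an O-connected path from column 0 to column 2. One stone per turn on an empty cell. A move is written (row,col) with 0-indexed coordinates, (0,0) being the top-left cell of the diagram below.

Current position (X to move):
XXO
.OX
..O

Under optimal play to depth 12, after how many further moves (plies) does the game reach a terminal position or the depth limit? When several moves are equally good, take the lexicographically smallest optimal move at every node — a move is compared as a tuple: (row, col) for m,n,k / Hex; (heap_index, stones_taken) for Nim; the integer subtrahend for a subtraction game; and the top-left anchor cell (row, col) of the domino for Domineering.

[XXO/.OX/..O] X move#1: (1,0):-1/XXO/XOX/..O*, (2,0):-1/XXO/.OX/X.O, (2,1):-1/XXO/.OX/.XO
[XXO/XOX/..O] O move#2: (2,0):+1/XXO/XOX/O.O*, (2,1):-1/XXO/XOX/.OO
[XXO/XOX/O.O] end (terminal -1, X#3); searched XXO/.OX/..O to 12

PV length from [XXO/.OX/..O]: 2 plies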